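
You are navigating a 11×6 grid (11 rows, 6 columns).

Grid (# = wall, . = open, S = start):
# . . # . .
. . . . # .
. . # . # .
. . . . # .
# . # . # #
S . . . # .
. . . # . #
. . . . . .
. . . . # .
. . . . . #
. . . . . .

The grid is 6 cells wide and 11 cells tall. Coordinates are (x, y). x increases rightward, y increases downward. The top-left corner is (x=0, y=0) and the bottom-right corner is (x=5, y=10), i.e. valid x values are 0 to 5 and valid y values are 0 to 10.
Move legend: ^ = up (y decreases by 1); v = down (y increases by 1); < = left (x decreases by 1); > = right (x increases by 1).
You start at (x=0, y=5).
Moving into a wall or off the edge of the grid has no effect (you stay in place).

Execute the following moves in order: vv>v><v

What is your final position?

Start: (x=0, y=5)
  v (down): (x=0, y=5) -> (x=0, y=6)
  v (down): (x=0, y=6) -> (x=0, y=7)
  > (right): (x=0, y=7) -> (x=1, y=7)
  v (down): (x=1, y=7) -> (x=1, y=8)
  > (right): (x=1, y=8) -> (x=2, y=8)
  < (left): (x=2, y=8) -> (x=1, y=8)
  v (down): (x=1, y=8) -> (x=1, y=9)
Final: (x=1, y=9)

Answer: Final position: (x=1, y=9)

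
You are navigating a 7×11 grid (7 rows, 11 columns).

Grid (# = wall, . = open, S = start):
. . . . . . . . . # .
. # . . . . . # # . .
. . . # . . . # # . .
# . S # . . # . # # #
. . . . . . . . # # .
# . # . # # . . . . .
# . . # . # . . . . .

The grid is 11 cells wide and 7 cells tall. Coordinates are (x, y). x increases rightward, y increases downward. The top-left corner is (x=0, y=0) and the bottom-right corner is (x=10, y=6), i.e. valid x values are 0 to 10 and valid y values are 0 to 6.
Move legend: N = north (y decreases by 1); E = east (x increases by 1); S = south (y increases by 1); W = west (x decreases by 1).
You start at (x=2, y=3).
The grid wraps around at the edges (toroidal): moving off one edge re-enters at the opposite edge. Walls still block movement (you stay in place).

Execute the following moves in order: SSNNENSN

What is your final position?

Answer: Final position: (x=2, y=1)

Derivation:
Start: (x=2, y=3)
  S (south): (x=2, y=3) -> (x=2, y=4)
  S (south): blocked, stay at (x=2, y=4)
  N (north): (x=2, y=4) -> (x=2, y=3)
  N (north): (x=2, y=3) -> (x=2, y=2)
  E (east): blocked, stay at (x=2, y=2)
  N (north): (x=2, y=2) -> (x=2, y=1)
  S (south): (x=2, y=1) -> (x=2, y=2)
  N (north): (x=2, y=2) -> (x=2, y=1)
Final: (x=2, y=1)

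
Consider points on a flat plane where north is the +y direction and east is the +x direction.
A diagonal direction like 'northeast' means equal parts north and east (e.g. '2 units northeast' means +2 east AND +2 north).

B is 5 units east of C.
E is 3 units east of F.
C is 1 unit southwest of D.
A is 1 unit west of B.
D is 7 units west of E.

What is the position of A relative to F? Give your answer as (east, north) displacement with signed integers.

Answer: A is at (east=-1, north=-1) relative to F.

Derivation:
Place F at the origin (east=0, north=0).
  E is 3 units east of F: delta (east=+3, north=+0); E at (east=3, north=0).
  D is 7 units west of E: delta (east=-7, north=+0); D at (east=-4, north=0).
  C is 1 unit southwest of D: delta (east=-1, north=-1); C at (east=-5, north=-1).
  B is 5 units east of C: delta (east=+5, north=+0); B at (east=0, north=-1).
  A is 1 unit west of B: delta (east=-1, north=+0); A at (east=-1, north=-1).
Therefore A relative to F: (east=-1, north=-1).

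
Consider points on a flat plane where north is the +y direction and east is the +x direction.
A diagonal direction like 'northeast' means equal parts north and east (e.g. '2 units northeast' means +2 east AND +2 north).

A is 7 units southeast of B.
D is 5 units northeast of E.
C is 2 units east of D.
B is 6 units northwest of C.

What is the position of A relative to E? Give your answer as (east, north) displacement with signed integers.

Answer: A is at (east=8, north=4) relative to E.

Derivation:
Place E at the origin (east=0, north=0).
  D is 5 units northeast of E: delta (east=+5, north=+5); D at (east=5, north=5).
  C is 2 units east of D: delta (east=+2, north=+0); C at (east=7, north=5).
  B is 6 units northwest of C: delta (east=-6, north=+6); B at (east=1, north=11).
  A is 7 units southeast of B: delta (east=+7, north=-7); A at (east=8, north=4).
Therefore A relative to E: (east=8, north=4).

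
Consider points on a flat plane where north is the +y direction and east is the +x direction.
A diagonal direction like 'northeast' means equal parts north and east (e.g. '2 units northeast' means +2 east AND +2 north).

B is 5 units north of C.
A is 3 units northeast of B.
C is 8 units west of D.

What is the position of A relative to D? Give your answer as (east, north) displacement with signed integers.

Place D at the origin (east=0, north=0).
  C is 8 units west of D: delta (east=-8, north=+0); C at (east=-8, north=0).
  B is 5 units north of C: delta (east=+0, north=+5); B at (east=-8, north=5).
  A is 3 units northeast of B: delta (east=+3, north=+3); A at (east=-5, north=8).
Therefore A relative to D: (east=-5, north=8).

Answer: A is at (east=-5, north=8) relative to D.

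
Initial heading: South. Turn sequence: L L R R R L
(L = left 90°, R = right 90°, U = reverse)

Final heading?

Start: South
  L (left (90° counter-clockwise)) -> East
  L (left (90° counter-clockwise)) -> North
  R (right (90° clockwise)) -> East
  R (right (90° clockwise)) -> South
  R (right (90° clockwise)) -> West
  L (left (90° counter-clockwise)) -> South
Final: South

Answer: Final heading: South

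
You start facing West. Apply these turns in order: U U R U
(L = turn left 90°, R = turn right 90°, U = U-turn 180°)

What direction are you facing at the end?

Start: West
  U (U-turn (180°)) -> East
  U (U-turn (180°)) -> West
  R (right (90° clockwise)) -> North
  U (U-turn (180°)) -> South
Final: South

Answer: Final heading: South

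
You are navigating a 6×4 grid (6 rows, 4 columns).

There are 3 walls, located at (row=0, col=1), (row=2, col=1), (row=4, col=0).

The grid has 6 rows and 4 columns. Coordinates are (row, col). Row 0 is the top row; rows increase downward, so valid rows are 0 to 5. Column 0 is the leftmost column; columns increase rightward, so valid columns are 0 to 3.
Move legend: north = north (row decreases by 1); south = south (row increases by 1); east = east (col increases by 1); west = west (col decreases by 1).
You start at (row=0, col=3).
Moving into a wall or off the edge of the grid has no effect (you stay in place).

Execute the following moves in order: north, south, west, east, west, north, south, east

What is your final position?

Start: (row=0, col=3)
  north (north): blocked, stay at (row=0, col=3)
  south (south): (row=0, col=3) -> (row=1, col=3)
  west (west): (row=1, col=3) -> (row=1, col=2)
  east (east): (row=1, col=2) -> (row=1, col=3)
  west (west): (row=1, col=3) -> (row=1, col=2)
  north (north): (row=1, col=2) -> (row=0, col=2)
  south (south): (row=0, col=2) -> (row=1, col=2)
  east (east): (row=1, col=2) -> (row=1, col=3)
Final: (row=1, col=3)

Answer: Final position: (row=1, col=3)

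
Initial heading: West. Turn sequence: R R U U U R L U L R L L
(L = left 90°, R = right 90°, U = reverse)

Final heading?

Start: West
  R (right (90° clockwise)) -> North
  R (right (90° clockwise)) -> East
  U (U-turn (180°)) -> West
  U (U-turn (180°)) -> East
  U (U-turn (180°)) -> West
  R (right (90° clockwise)) -> North
  L (left (90° counter-clockwise)) -> West
  U (U-turn (180°)) -> East
  L (left (90° counter-clockwise)) -> North
  R (right (90° clockwise)) -> East
  L (left (90° counter-clockwise)) -> North
  L (left (90° counter-clockwise)) -> West
Final: West

Answer: Final heading: West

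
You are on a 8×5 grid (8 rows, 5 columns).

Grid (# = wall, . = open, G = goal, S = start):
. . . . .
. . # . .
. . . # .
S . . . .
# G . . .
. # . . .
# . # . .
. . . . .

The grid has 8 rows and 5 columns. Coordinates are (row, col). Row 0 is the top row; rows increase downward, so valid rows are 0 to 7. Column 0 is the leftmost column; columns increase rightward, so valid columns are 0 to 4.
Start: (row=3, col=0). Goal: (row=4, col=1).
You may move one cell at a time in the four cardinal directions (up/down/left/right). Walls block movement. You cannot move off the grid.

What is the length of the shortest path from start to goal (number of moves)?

Answer: Shortest path length: 2

Derivation:
BFS from (row=3, col=0) until reaching (row=4, col=1):
  Distance 0: (row=3, col=0)
  Distance 1: (row=2, col=0), (row=3, col=1)
  Distance 2: (row=1, col=0), (row=2, col=1), (row=3, col=2), (row=4, col=1)  <- goal reached here
One shortest path (2 moves): (row=3, col=0) -> (row=3, col=1) -> (row=4, col=1)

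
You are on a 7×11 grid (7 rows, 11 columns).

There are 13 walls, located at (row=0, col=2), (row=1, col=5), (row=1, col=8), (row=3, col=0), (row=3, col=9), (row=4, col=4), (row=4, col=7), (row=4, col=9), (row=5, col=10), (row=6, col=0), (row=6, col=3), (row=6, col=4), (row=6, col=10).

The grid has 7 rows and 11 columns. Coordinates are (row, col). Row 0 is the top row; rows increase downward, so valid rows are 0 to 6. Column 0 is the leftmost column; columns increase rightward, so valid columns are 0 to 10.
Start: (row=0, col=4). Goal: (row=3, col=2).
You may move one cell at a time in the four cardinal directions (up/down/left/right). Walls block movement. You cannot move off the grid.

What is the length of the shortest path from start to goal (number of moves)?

Answer: Shortest path length: 5

Derivation:
BFS from (row=0, col=4) until reaching (row=3, col=2):
  Distance 0: (row=0, col=4)
  Distance 1: (row=0, col=3), (row=0, col=5), (row=1, col=4)
  Distance 2: (row=0, col=6), (row=1, col=3), (row=2, col=4)
  Distance 3: (row=0, col=7), (row=1, col=2), (row=1, col=6), (row=2, col=3), (row=2, col=5), (row=3, col=4)
  Distance 4: (row=0, col=8), (row=1, col=1), (row=1, col=7), (row=2, col=2), (row=2, col=6), (row=3, col=3), (row=3, col=5)
  Distance 5: (row=0, col=1), (row=0, col=9), (row=1, col=0), (row=2, col=1), (row=2, col=7), (row=3, col=2), (row=3, col=6), (row=4, col=3), (row=4, col=5)  <- goal reached here
One shortest path (5 moves): (row=0, col=4) -> (row=0, col=3) -> (row=1, col=3) -> (row=1, col=2) -> (row=2, col=2) -> (row=3, col=2)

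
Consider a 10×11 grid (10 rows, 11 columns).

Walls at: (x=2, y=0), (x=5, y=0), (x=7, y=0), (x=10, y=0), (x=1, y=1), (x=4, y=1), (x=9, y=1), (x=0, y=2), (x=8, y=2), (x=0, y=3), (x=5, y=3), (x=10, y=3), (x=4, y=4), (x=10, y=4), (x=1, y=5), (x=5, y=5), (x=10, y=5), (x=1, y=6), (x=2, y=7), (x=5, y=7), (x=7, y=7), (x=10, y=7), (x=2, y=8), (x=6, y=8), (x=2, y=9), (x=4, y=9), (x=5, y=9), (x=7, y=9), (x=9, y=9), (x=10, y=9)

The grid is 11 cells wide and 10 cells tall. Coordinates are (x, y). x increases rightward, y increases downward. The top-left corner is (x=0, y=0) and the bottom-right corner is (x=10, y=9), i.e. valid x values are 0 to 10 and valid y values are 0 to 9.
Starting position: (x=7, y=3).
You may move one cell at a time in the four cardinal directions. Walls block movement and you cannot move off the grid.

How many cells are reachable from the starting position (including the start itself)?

BFS flood-fill from (x=7, y=3):
  Distance 0: (x=7, y=3)
  Distance 1: (x=7, y=2), (x=6, y=3), (x=8, y=3), (x=7, y=4)
  Distance 2: (x=7, y=1), (x=6, y=2), (x=9, y=3), (x=6, y=4), (x=8, y=4), (x=7, y=5)
  Distance 3: (x=6, y=1), (x=8, y=1), (x=5, y=2), (x=9, y=2), (x=5, y=4), (x=9, y=4), (x=6, y=5), (x=8, y=5), (x=7, y=6)
  Distance 4: (x=6, y=0), (x=8, y=0), (x=5, y=1), (x=4, y=2), (x=10, y=2), (x=9, y=5), (x=6, y=6), (x=8, y=6)
  Distance 5: (x=9, y=0), (x=10, y=1), (x=3, y=2), (x=4, y=3), (x=5, y=6), (x=9, y=6), (x=6, y=7), (x=8, y=7)
  Distance 6: (x=3, y=1), (x=2, y=2), (x=3, y=3), (x=4, y=6), (x=10, y=6), (x=9, y=7), (x=8, y=8)
  Distance 7: (x=3, y=0), (x=2, y=1), (x=1, y=2), (x=2, y=3), (x=3, y=4), (x=4, y=5), (x=3, y=6), (x=4, y=7), (x=7, y=8), (x=9, y=8), (x=8, y=9)
  Distance 8: (x=4, y=0), (x=1, y=3), (x=2, y=4), (x=3, y=5), (x=2, y=6), (x=3, y=7), (x=4, y=8), (x=10, y=8)
  Distance 9: (x=1, y=4), (x=2, y=5), (x=3, y=8), (x=5, y=8)
  Distance 10: (x=0, y=4), (x=3, y=9)
  Distance 11: (x=0, y=5)
  Distance 12: (x=0, y=6)
  Distance 13: (x=0, y=7)
  Distance 14: (x=1, y=7), (x=0, y=8)
  Distance 15: (x=1, y=8), (x=0, y=9)
  Distance 16: (x=1, y=9)
Total reachable: 76 (grid has 80 open cells total)

Answer: Reachable cells: 76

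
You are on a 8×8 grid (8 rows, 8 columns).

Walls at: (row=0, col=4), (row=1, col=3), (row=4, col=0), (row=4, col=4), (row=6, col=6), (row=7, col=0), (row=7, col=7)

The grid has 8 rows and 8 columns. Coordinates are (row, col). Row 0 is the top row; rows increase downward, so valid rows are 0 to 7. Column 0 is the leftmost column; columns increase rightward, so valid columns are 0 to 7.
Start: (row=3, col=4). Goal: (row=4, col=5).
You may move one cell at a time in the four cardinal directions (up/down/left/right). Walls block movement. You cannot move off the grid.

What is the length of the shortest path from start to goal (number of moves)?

BFS from (row=3, col=4) until reaching (row=4, col=5):
  Distance 0: (row=3, col=4)
  Distance 1: (row=2, col=4), (row=3, col=3), (row=3, col=5)
  Distance 2: (row=1, col=4), (row=2, col=3), (row=2, col=5), (row=3, col=2), (row=3, col=6), (row=4, col=3), (row=4, col=5)  <- goal reached here
One shortest path (2 moves): (row=3, col=4) -> (row=3, col=5) -> (row=4, col=5)

Answer: Shortest path length: 2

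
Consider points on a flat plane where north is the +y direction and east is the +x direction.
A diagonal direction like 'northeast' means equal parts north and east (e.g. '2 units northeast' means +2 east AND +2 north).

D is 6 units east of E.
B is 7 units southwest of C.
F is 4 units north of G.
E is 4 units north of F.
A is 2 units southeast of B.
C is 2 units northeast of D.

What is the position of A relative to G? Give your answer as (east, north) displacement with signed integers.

Place G at the origin (east=0, north=0).
  F is 4 units north of G: delta (east=+0, north=+4); F at (east=0, north=4).
  E is 4 units north of F: delta (east=+0, north=+4); E at (east=0, north=8).
  D is 6 units east of E: delta (east=+6, north=+0); D at (east=6, north=8).
  C is 2 units northeast of D: delta (east=+2, north=+2); C at (east=8, north=10).
  B is 7 units southwest of C: delta (east=-7, north=-7); B at (east=1, north=3).
  A is 2 units southeast of B: delta (east=+2, north=-2); A at (east=3, north=1).
Therefore A relative to G: (east=3, north=1).

Answer: A is at (east=3, north=1) relative to G.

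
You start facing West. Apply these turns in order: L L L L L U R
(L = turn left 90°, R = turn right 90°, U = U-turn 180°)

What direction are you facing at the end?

Answer: Final heading: East

Derivation:
Start: West
  L (left (90° counter-clockwise)) -> South
  L (left (90° counter-clockwise)) -> East
  L (left (90° counter-clockwise)) -> North
  L (left (90° counter-clockwise)) -> West
  L (left (90° counter-clockwise)) -> South
  U (U-turn (180°)) -> North
  R (right (90° clockwise)) -> East
Final: East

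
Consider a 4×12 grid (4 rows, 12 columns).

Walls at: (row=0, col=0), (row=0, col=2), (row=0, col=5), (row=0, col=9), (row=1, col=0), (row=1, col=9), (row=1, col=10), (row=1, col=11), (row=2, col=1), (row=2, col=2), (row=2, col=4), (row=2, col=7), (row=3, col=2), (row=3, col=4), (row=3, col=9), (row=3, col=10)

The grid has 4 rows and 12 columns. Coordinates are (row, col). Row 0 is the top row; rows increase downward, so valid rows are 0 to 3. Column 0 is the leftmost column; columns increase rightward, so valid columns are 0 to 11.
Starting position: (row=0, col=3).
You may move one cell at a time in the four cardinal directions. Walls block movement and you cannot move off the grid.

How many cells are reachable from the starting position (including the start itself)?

BFS flood-fill from (row=0, col=3):
  Distance 0: (row=0, col=3)
  Distance 1: (row=0, col=4), (row=1, col=3)
  Distance 2: (row=1, col=2), (row=1, col=4), (row=2, col=3)
  Distance 3: (row=1, col=1), (row=1, col=5), (row=3, col=3)
  Distance 4: (row=0, col=1), (row=1, col=6), (row=2, col=5)
  Distance 5: (row=0, col=6), (row=1, col=7), (row=2, col=6), (row=3, col=5)
  Distance 6: (row=0, col=7), (row=1, col=8), (row=3, col=6)
  Distance 7: (row=0, col=8), (row=2, col=8), (row=3, col=7)
  Distance 8: (row=2, col=9), (row=3, col=8)
  Distance 9: (row=2, col=10)
  Distance 10: (row=2, col=11)
  Distance 11: (row=3, col=11)
Total reachable: 27 (grid has 32 open cells total)

Answer: Reachable cells: 27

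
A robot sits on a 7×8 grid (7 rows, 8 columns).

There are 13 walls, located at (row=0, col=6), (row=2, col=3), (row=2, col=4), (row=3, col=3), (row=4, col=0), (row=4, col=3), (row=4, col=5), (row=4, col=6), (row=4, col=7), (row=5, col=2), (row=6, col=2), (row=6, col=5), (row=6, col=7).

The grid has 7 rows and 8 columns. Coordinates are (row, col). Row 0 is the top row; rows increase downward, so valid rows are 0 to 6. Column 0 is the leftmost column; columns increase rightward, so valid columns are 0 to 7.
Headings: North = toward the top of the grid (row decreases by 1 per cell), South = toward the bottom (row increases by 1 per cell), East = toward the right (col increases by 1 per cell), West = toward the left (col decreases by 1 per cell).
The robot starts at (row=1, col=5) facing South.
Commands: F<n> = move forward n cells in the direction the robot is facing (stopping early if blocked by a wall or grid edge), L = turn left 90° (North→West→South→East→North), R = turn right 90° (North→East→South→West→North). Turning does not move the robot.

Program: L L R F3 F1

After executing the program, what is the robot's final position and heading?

Start: (row=1, col=5), facing South
  L: turn left, now facing East
  L: turn left, now facing North
  R: turn right, now facing East
  F3: move forward 2/3 (blocked), now at (row=1, col=7)
  F1: move forward 0/1 (blocked), now at (row=1, col=7)
Final: (row=1, col=7), facing East

Answer: Final position: (row=1, col=7), facing East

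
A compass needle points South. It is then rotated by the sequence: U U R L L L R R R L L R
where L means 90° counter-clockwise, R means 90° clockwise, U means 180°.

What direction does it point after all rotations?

Answer: Final heading: South

Derivation:
Start: South
  U (U-turn (180°)) -> North
  U (U-turn (180°)) -> South
  R (right (90° clockwise)) -> West
  L (left (90° counter-clockwise)) -> South
  L (left (90° counter-clockwise)) -> East
  L (left (90° counter-clockwise)) -> North
  R (right (90° clockwise)) -> East
  R (right (90° clockwise)) -> South
  R (right (90° clockwise)) -> West
  L (left (90° counter-clockwise)) -> South
  L (left (90° counter-clockwise)) -> East
  R (right (90° clockwise)) -> South
Final: South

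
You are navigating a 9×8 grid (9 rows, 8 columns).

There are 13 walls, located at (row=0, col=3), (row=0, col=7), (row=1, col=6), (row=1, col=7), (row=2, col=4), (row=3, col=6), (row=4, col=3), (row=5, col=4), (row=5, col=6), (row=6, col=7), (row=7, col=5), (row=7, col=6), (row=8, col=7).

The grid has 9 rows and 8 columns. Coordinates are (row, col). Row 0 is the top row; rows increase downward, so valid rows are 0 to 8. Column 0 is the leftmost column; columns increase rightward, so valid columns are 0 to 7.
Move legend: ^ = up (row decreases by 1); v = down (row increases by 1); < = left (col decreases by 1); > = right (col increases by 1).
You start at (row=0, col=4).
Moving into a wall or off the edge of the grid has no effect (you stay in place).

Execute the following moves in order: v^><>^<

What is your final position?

Start: (row=0, col=4)
  v (down): (row=0, col=4) -> (row=1, col=4)
  ^ (up): (row=1, col=4) -> (row=0, col=4)
  > (right): (row=0, col=4) -> (row=0, col=5)
  < (left): (row=0, col=5) -> (row=0, col=4)
  > (right): (row=0, col=4) -> (row=0, col=5)
  ^ (up): blocked, stay at (row=0, col=5)
  < (left): (row=0, col=5) -> (row=0, col=4)
Final: (row=0, col=4)

Answer: Final position: (row=0, col=4)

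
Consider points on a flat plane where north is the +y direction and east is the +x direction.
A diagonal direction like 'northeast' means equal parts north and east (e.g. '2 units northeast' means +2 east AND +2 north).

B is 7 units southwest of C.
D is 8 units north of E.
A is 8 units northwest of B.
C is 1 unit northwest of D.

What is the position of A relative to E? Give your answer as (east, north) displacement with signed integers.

Answer: A is at (east=-16, north=10) relative to E.

Derivation:
Place E at the origin (east=0, north=0).
  D is 8 units north of E: delta (east=+0, north=+8); D at (east=0, north=8).
  C is 1 unit northwest of D: delta (east=-1, north=+1); C at (east=-1, north=9).
  B is 7 units southwest of C: delta (east=-7, north=-7); B at (east=-8, north=2).
  A is 8 units northwest of B: delta (east=-8, north=+8); A at (east=-16, north=10).
Therefore A relative to E: (east=-16, north=10).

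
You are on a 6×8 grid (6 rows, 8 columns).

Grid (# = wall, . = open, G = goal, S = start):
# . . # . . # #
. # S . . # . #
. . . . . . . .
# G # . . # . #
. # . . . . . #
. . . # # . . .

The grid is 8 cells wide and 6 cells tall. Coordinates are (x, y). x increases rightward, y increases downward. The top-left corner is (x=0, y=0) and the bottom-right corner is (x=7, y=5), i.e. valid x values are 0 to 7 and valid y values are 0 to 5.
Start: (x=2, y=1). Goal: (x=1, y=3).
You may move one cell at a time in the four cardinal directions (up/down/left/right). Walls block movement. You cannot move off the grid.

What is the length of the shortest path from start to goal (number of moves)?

BFS from (x=2, y=1) until reaching (x=1, y=3):
  Distance 0: (x=2, y=1)
  Distance 1: (x=2, y=0), (x=3, y=1), (x=2, y=2)
  Distance 2: (x=1, y=0), (x=4, y=1), (x=1, y=2), (x=3, y=2)
  Distance 3: (x=4, y=0), (x=0, y=2), (x=4, y=2), (x=1, y=3), (x=3, y=3)  <- goal reached here
One shortest path (3 moves): (x=2, y=1) -> (x=2, y=2) -> (x=1, y=2) -> (x=1, y=3)

Answer: Shortest path length: 3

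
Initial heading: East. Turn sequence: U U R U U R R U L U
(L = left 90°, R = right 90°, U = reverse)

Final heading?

Start: East
  U (U-turn (180°)) -> West
  U (U-turn (180°)) -> East
  R (right (90° clockwise)) -> South
  U (U-turn (180°)) -> North
  U (U-turn (180°)) -> South
  R (right (90° clockwise)) -> West
  R (right (90° clockwise)) -> North
  U (U-turn (180°)) -> South
  L (left (90° counter-clockwise)) -> East
  U (U-turn (180°)) -> West
Final: West

Answer: Final heading: West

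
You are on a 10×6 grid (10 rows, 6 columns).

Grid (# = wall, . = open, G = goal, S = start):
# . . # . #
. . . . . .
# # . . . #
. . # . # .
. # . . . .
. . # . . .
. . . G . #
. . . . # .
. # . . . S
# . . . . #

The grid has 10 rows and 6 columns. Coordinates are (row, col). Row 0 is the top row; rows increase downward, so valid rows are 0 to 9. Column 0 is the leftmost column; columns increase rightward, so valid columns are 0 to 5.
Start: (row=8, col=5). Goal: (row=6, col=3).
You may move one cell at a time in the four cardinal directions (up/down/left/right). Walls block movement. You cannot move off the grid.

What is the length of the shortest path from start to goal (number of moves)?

Answer: Shortest path length: 4

Derivation:
BFS from (row=8, col=5) until reaching (row=6, col=3):
  Distance 0: (row=8, col=5)
  Distance 1: (row=7, col=5), (row=8, col=4)
  Distance 2: (row=8, col=3), (row=9, col=4)
  Distance 3: (row=7, col=3), (row=8, col=2), (row=9, col=3)
  Distance 4: (row=6, col=3), (row=7, col=2), (row=9, col=2)  <- goal reached here
One shortest path (4 moves): (row=8, col=5) -> (row=8, col=4) -> (row=8, col=3) -> (row=7, col=3) -> (row=6, col=3)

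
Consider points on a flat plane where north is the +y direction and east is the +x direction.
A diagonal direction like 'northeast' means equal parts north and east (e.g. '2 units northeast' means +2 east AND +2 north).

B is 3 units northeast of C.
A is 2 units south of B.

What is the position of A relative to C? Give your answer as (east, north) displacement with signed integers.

Place C at the origin (east=0, north=0).
  B is 3 units northeast of C: delta (east=+3, north=+3); B at (east=3, north=3).
  A is 2 units south of B: delta (east=+0, north=-2); A at (east=3, north=1).
Therefore A relative to C: (east=3, north=1).

Answer: A is at (east=3, north=1) relative to C.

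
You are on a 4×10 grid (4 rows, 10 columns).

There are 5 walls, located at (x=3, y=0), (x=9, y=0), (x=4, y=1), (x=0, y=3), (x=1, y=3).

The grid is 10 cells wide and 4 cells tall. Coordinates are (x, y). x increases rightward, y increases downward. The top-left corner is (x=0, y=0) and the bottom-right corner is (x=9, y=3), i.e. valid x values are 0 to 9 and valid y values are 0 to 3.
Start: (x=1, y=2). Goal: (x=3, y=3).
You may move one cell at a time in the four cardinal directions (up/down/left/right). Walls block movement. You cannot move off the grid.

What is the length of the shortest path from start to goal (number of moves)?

BFS from (x=1, y=2) until reaching (x=3, y=3):
  Distance 0: (x=1, y=2)
  Distance 1: (x=1, y=1), (x=0, y=2), (x=2, y=2)
  Distance 2: (x=1, y=0), (x=0, y=1), (x=2, y=1), (x=3, y=2), (x=2, y=3)
  Distance 3: (x=0, y=0), (x=2, y=0), (x=3, y=1), (x=4, y=2), (x=3, y=3)  <- goal reached here
One shortest path (3 moves): (x=1, y=2) -> (x=2, y=2) -> (x=3, y=2) -> (x=3, y=3)

Answer: Shortest path length: 3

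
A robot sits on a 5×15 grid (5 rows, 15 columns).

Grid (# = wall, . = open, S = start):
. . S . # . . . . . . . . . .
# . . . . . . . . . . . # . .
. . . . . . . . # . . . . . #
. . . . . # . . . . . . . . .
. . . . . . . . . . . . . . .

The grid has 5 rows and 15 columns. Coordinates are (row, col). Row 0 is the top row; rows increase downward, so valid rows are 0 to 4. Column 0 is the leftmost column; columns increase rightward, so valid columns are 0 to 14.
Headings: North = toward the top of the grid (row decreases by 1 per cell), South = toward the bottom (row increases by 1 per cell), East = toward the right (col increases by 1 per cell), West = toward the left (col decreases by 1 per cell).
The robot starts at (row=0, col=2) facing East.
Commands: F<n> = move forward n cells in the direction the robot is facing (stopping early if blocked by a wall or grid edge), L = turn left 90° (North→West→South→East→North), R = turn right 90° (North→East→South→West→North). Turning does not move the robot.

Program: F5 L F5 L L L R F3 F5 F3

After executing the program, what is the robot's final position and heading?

Start: (row=0, col=2), facing East
  F5: move forward 1/5 (blocked), now at (row=0, col=3)
  L: turn left, now facing North
  F5: move forward 0/5 (blocked), now at (row=0, col=3)
  L: turn left, now facing West
  L: turn left, now facing South
  L: turn left, now facing East
  R: turn right, now facing South
  F3: move forward 3, now at (row=3, col=3)
  F5: move forward 1/5 (blocked), now at (row=4, col=3)
  F3: move forward 0/3 (blocked), now at (row=4, col=3)
Final: (row=4, col=3), facing South

Answer: Final position: (row=4, col=3), facing South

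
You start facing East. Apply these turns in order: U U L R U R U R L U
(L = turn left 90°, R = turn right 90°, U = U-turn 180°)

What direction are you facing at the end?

Answer: Final heading: North

Derivation:
Start: East
  U (U-turn (180°)) -> West
  U (U-turn (180°)) -> East
  L (left (90° counter-clockwise)) -> North
  R (right (90° clockwise)) -> East
  U (U-turn (180°)) -> West
  R (right (90° clockwise)) -> North
  U (U-turn (180°)) -> South
  R (right (90° clockwise)) -> West
  L (left (90° counter-clockwise)) -> South
  U (U-turn (180°)) -> North
Final: North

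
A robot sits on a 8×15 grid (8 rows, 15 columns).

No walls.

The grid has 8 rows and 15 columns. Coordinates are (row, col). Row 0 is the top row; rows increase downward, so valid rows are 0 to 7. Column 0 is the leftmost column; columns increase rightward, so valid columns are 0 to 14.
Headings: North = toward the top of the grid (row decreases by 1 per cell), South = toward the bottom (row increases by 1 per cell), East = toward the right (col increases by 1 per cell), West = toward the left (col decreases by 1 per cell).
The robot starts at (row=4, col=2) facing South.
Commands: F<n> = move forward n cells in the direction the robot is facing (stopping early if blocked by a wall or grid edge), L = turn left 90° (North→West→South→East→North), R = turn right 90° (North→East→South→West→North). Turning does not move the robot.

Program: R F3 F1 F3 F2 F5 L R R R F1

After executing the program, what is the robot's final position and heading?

Start: (row=4, col=2), facing South
  R: turn right, now facing West
  F3: move forward 2/3 (blocked), now at (row=4, col=0)
  F1: move forward 0/1 (blocked), now at (row=4, col=0)
  F3: move forward 0/3 (blocked), now at (row=4, col=0)
  F2: move forward 0/2 (blocked), now at (row=4, col=0)
  F5: move forward 0/5 (blocked), now at (row=4, col=0)
  L: turn left, now facing South
  R: turn right, now facing West
  R: turn right, now facing North
  R: turn right, now facing East
  F1: move forward 1, now at (row=4, col=1)
Final: (row=4, col=1), facing East

Answer: Final position: (row=4, col=1), facing East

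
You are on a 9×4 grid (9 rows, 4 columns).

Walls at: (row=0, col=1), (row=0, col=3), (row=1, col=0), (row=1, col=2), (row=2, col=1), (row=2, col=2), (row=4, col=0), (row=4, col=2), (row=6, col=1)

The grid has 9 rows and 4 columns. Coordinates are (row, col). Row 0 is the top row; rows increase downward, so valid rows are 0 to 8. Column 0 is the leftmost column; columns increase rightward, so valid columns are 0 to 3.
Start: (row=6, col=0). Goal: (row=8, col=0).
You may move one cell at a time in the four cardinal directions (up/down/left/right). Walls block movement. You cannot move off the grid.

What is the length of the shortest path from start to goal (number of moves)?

BFS from (row=6, col=0) until reaching (row=8, col=0):
  Distance 0: (row=6, col=0)
  Distance 1: (row=5, col=0), (row=7, col=0)
  Distance 2: (row=5, col=1), (row=7, col=1), (row=8, col=0)  <- goal reached here
One shortest path (2 moves): (row=6, col=0) -> (row=7, col=0) -> (row=8, col=0)

Answer: Shortest path length: 2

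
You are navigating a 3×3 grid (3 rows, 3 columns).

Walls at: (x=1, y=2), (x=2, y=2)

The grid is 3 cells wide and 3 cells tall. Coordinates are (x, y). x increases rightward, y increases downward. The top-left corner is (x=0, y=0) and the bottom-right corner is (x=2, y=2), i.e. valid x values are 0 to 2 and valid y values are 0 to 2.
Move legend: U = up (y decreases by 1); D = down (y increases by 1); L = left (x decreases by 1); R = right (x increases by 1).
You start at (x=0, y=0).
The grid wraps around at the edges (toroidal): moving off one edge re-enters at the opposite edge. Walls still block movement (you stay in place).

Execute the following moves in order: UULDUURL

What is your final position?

Start: (x=0, y=0)
  U (up): (x=0, y=0) -> (x=0, y=2)
  U (up): (x=0, y=2) -> (x=0, y=1)
  L (left): (x=0, y=1) -> (x=2, y=1)
  D (down): blocked, stay at (x=2, y=1)
  U (up): (x=2, y=1) -> (x=2, y=0)
  U (up): blocked, stay at (x=2, y=0)
  R (right): (x=2, y=0) -> (x=0, y=0)
  L (left): (x=0, y=0) -> (x=2, y=0)
Final: (x=2, y=0)

Answer: Final position: (x=2, y=0)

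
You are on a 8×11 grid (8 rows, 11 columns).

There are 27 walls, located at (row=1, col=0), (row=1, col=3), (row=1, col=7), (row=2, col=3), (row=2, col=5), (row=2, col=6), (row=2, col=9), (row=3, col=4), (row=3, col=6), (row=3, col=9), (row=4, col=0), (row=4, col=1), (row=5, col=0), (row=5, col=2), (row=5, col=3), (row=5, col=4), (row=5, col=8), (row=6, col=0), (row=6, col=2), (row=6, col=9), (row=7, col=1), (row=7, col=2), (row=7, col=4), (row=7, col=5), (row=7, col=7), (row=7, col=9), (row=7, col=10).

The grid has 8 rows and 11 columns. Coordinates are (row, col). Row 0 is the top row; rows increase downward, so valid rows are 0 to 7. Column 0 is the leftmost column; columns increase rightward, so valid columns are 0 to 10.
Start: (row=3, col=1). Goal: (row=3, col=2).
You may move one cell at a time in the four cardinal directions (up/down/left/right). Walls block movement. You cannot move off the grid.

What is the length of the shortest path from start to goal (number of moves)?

Answer: Shortest path length: 1

Derivation:
BFS from (row=3, col=1) until reaching (row=3, col=2):
  Distance 0: (row=3, col=1)
  Distance 1: (row=2, col=1), (row=3, col=0), (row=3, col=2)  <- goal reached here
One shortest path (1 moves): (row=3, col=1) -> (row=3, col=2)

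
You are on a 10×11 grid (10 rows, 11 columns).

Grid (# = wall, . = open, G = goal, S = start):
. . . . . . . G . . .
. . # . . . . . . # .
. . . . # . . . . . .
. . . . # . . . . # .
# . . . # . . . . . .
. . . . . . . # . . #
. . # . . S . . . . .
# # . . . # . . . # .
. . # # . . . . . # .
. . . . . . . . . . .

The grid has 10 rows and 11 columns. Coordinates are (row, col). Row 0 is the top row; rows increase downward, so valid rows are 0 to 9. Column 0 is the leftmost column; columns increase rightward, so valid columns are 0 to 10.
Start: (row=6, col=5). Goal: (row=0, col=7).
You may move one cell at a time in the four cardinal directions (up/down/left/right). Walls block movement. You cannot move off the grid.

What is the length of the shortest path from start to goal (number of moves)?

Answer: Shortest path length: 8

Derivation:
BFS from (row=6, col=5) until reaching (row=0, col=7):
  Distance 0: (row=6, col=5)
  Distance 1: (row=5, col=5), (row=6, col=4), (row=6, col=6)
  Distance 2: (row=4, col=5), (row=5, col=4), (row=5, col=6), (row=6, col=3), (row=6, col=7), (row=7, col=4), (row=7, col=6)
  Distance 3: (row=3, col=5), (row=4, col=6), (row=5, col=3), (row=6, col=8), (row=7, col=3), (row=7, col=7), (row=8, col=4), (row=8, col=6)
  Distance 4: (row=2, col=5), (row=3, col=6), (row=4, col=3), (row=4, col=7), (row=5, col=2), (row=5, col=8), (row=6, col=9), (row=7, col=2), (row=7, col=8), (row=8, col=5), (row=8, col=7), (row=9, col=4), (row=9, col=6)
  Distance 5: (row=1, col=5), (row=2, col=6), (row=3, col=3), (row=3, col=7), (row=4, col=2), (row=4, col=8), (row=5, col=1), (row=5, col=9), (row=6, col=10), (row=8, col=8), (row=9, col=3), (row=9, col=5), (row=9, col=7)
  Distance 6: (row=0, col=5), (row=1, col=4), (row=1, col=6), (row=2, col=3), (row=2, col=7), (row=3, col=2), (row=3, col=8), (row=4, col=1), (row=4, col=9), (row=5, col=0), (row=6, col=1), (row=7, col=10), (row=9, col=2), (row=9, col=8)
  Distance 7: (row=0, col=4), (row=0, col=6), (row=1, col=3), (row=1, col=7), (row=2, col=2), (row=2, col=8), (row=3, col=1), (row=4, col=10), (row=6, col=0), (row=8, col=10), (row=9, col=1), (row=9, col=9)
  Distance 8: (row=0, col=3), (row=0, col=7), (row=1, col=8), (row=2, col=1), (row=2, col=9), (row=3, col=0), (row=3, col=10), (row=8, col=1), (row=9, col=0), (row=9, col=10)  <- goal reached here
One shortest path (8 moves): (row=6, col=5) -> (row=6, col=6) -> (row=5, col=6) -> (row=4, col=6) -> (row=4, col=7) -> (row=3, col=7) -> (row=2, col=7) -> (row=1, col=7) -> (row=0, col=7)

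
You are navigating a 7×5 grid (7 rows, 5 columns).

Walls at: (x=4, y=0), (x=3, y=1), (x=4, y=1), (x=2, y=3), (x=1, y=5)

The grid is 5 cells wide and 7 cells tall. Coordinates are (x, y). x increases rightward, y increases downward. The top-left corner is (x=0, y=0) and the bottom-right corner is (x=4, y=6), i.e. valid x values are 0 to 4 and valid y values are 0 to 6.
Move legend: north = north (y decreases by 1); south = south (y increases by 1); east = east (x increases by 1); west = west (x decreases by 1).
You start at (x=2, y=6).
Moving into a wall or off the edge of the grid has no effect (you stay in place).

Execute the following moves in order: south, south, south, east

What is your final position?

Answer: Final position: (x=3, y=6)

Derivation:
Start: (x=2, y=6)
  [×3]south (south): blocked, stay at (x=2, y=6)
  east (east): (x=2, y=6) -> (x=3, y=6)
Final: (x=3, y=6)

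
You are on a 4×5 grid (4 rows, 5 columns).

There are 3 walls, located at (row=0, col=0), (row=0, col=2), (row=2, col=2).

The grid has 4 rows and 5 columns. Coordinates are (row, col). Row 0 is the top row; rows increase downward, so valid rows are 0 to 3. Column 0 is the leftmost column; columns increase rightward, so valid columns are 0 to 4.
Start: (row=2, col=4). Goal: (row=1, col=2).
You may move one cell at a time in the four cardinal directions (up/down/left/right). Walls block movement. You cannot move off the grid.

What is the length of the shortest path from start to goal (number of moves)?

BFS from (row=2, col=4) until reaching (row=1, col=2):
  Distance 0: (row=2, col=4)
  Distance 1: (row=1, col=4), (row=2, col=3), (row=3, col=4)
  Distance 2: (row=0, col=4), (row=1, col=3), (row=3, col=3)
  Distance 3: (row=0, col=3), (row=1, col=2), (row=3, col=2)  <- goal reached here
One shortest path (3 moves): (row=2, col=4) -> (row=2, col=3) -> (row=1, col=3) -> (row=1, col=2)

Answer: Shortest path length: 3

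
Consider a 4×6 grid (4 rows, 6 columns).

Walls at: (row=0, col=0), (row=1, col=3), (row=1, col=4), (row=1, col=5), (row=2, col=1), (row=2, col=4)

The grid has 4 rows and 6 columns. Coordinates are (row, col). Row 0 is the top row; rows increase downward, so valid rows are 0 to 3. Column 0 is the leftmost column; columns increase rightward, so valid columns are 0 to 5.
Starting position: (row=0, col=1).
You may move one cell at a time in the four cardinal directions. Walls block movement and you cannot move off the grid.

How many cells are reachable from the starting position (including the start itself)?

Answer: Reachable cells: 18

Derivation:
BFS flood-fill from (row=0, col=1):
  Distance 0: (row=0, col=1)
  Distance 1: (row=0, col=2), (row=1, col=1)
  Distance 2: (row=0, col=3), (row=1, col=0), (row=1, col=2)
  Distance 3: (row=0, col=4), (row=2, col=0), (row=2, col=2)
  Distance 4: (row=0, col=5), (row=2, col=3), (row=3, col=0), (row=3, col=2)
  Distance 5: (row=3, col=1), (row=3, col=3)
  Distance 6: (row=3, col=4)
  Distance 7: (row=3, col=5)
  Distance 8: (row=2, col=5)
Total reachable: 18 (grid has 18 open cells total)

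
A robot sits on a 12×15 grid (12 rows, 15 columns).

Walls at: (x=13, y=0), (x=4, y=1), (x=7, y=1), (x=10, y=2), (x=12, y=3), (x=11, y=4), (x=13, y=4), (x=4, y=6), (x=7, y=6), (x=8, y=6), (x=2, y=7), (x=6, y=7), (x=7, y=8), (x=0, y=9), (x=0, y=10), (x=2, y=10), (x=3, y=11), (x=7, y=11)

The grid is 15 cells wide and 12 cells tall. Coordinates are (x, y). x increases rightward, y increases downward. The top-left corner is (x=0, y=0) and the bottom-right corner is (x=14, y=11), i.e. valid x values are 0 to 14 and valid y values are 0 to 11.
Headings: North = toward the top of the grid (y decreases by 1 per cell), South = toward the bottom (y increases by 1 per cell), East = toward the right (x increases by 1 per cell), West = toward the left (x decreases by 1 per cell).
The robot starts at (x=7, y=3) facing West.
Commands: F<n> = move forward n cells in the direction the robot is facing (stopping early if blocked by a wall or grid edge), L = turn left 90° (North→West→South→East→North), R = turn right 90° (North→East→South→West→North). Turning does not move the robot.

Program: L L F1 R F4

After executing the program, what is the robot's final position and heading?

Answer: Final position: (x=8, y=5), facing South

Derivation:
Start: (x=7, y=3), facing West
  L: turn left, now facing South
  L: turn left, now facing East
  F1: move forward 1, now at (x=8, y=3)
  R: turn right, now facing South
  F4: move forward 2/4 (blocked), now at (x=8, y=5)
Final: (x=8, y=5), facing South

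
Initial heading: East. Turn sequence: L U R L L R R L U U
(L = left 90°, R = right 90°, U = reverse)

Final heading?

Answer: Final heading: South

Derivation:
Start: East
  L (left (90° counter-clockwise)) -> North
  U (U-turn (180°)) -> South
  R (right (90° clockwise)) -> West
  L (left (90° counter-clockwise)) -> South
  L (left (90° counter-clockwise)) -> East
  R (right (90° clockwise)) -> South
  R (right (90° clockwise)) -> West
  L (left (90° counter-clockwise)) -> South
  U (U-turn (180°)) -> North
  U (U-turn (180°)) -> South
Final: South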